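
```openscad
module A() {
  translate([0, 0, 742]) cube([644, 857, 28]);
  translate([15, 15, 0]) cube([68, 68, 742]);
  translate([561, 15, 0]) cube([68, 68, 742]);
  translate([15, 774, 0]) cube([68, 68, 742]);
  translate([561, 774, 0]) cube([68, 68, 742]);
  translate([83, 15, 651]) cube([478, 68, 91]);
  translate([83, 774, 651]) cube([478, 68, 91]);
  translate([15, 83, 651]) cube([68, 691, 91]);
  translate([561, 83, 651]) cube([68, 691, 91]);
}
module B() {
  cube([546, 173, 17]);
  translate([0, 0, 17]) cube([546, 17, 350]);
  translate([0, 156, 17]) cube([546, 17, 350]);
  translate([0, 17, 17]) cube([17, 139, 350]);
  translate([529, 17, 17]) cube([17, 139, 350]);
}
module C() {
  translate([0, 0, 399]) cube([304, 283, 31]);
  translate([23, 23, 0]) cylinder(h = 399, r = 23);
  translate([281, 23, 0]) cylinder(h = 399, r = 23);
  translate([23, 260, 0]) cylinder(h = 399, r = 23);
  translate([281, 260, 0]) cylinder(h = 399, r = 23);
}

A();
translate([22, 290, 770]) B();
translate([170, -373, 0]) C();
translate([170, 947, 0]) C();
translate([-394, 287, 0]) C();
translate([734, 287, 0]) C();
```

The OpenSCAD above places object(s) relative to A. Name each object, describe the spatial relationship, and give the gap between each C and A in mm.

Each stool's nearest face is 90 mm from the table's bounding box.

A is a table. B is an open box. C is a stool. The open box is on top of the table. Four stools sit around the table at the −y, +y, −x, +x sides. The gap between each stool and the table is 90 mm.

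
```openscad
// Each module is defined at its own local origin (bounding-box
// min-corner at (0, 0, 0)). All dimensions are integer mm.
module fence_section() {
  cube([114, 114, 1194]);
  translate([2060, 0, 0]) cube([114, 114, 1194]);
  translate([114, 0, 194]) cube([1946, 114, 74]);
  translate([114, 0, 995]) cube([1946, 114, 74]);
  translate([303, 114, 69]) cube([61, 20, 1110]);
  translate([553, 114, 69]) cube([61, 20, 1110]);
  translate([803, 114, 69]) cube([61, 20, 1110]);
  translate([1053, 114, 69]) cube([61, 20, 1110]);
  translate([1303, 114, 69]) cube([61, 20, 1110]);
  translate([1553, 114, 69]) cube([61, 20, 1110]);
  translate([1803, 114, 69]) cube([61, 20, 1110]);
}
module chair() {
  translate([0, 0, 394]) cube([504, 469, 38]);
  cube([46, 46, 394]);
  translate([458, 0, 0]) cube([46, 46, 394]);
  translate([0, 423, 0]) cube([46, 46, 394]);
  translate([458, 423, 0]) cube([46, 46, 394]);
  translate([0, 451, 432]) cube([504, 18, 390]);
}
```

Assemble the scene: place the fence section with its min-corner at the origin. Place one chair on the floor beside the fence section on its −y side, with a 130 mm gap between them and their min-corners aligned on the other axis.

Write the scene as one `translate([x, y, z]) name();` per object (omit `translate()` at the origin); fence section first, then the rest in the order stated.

fence_section();
translate([0, -599, 0]) chair();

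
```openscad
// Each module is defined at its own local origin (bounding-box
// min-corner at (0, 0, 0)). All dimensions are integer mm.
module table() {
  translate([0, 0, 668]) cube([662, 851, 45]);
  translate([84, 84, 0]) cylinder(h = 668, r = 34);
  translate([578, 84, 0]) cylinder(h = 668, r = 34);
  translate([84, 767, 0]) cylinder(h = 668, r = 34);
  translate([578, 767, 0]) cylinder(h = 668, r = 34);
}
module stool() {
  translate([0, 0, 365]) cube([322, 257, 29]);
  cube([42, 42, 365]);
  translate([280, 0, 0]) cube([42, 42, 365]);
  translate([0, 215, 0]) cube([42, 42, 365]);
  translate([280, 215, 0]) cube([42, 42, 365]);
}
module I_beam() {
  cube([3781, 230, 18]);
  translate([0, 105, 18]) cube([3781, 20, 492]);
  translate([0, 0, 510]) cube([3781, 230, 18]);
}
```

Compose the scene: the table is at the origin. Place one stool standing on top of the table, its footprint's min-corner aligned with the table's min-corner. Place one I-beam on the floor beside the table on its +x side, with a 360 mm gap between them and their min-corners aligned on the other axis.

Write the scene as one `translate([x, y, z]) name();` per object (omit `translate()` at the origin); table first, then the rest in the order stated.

table();
translate([0, 0, 713]) stool();
translate([1022, 0, 0]) I_beam();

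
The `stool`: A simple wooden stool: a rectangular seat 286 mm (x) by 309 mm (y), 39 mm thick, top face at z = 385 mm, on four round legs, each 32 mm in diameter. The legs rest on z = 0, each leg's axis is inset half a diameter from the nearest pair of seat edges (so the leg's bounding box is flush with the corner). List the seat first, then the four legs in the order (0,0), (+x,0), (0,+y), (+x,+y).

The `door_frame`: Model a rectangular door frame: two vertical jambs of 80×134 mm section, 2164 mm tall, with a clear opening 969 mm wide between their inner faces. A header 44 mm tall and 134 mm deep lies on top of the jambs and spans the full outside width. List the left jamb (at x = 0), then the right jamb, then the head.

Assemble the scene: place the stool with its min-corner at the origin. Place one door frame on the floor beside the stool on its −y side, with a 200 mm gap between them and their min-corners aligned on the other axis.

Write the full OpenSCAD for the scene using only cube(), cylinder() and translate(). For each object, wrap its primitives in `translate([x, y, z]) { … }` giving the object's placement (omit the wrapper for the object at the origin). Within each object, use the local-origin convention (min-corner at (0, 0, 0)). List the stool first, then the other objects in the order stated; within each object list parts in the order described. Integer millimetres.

translate([0, 0, 346]) cube([286, 309, 39]);
translate([16, 16, 0]) cylinder(h = 346, r = 16);
translate([270, 16, 0]) cylinder(h = 346, r = 16);
translate([16, 293, 0]) cylinder(h = 346, r = 16);
translate([270, 293, 0]) cylinder(h = 346, r = 16);
translate([0, -334, 0]) {
  cube([80, 134, 2164]);
  translate([1049, 0, 0]) cube([80, 134, 2164]);
  translate([0, 0, 2164]) cube([1129, 134, 44]);
}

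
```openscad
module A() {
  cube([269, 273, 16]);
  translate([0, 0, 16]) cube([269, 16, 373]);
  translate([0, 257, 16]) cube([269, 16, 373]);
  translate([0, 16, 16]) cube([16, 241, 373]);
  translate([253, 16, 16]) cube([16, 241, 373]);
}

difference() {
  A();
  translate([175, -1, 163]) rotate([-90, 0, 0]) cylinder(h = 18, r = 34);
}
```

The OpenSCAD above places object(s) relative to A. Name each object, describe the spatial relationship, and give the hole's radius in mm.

A is an open box. The open box has a circular hole through its front wall. The hole's radius is 34 mm.

The subtracted cylinder has r = 34 mm.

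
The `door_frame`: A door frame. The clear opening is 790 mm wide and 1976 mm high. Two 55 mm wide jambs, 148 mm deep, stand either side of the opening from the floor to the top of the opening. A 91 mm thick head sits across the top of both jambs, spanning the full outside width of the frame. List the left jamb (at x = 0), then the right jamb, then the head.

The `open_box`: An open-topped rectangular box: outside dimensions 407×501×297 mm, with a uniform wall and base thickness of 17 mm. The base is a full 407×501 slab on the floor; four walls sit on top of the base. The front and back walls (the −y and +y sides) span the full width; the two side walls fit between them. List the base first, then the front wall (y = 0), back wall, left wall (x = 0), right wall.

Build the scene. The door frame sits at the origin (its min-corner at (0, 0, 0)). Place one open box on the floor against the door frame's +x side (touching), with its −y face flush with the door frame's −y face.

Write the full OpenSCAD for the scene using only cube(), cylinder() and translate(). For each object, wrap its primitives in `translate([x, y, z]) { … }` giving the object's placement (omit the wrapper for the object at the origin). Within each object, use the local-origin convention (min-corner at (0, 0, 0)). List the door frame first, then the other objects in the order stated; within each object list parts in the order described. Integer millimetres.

cube([55, 148, 1976]);
translate([845, 0, 0]) cube([55, 148, 1976]);
translate([0, 0, 1976]) cube([900, 148, 91]);
translate([900, 0, 0]) {
  cube([407, 501, 17]);
  translate([0, 0, 17]) cube([407, 17, 280]);
  translate([0, 484, 17]) cube([407, 17, 280]);
  translate([0, 17, 17]) cube([17, 467, 280]);
  translate([390, 17, 17]) cube([17, 467, 280]);
}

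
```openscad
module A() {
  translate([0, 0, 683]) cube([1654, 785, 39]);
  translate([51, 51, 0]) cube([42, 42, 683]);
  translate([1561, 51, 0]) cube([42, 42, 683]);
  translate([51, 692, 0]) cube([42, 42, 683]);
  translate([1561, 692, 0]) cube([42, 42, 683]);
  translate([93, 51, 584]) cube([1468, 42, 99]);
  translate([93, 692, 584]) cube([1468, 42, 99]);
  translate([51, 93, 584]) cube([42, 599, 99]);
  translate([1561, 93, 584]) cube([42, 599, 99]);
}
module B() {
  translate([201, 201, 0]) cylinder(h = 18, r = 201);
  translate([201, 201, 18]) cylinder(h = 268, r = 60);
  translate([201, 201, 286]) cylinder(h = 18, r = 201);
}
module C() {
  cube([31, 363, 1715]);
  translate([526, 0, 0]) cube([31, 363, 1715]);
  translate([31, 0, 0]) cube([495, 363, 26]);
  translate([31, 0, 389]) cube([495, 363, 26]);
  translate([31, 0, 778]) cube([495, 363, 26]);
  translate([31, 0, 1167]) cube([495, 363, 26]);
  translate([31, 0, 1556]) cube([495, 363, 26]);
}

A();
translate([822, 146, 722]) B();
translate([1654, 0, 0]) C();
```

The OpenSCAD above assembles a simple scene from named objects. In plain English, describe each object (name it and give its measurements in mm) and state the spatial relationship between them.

A is a table: top 1654 mm (x) × 785 mm (y), 39 mm thick, upper face at z = 722 mm, on four 42×42 mm square legs, each inset 51 mm from the nearest pair of top edges, running from z = 0 to the bottom of the top. Four apron rails, 42 mm thick and 99 mm tall, run between adjacent legs with their top edges flush with the underside of the top and their outer faces flush with the legs' outer faces.

B is a spool: two coaxial disc flanges of radius 201 mm and thickness 18 mm, joined by a core cylinder of radius 60 mm and height 268 mm. The lower flange rests on z = 0 and the three cylinders share a vertical axis.

C is a bookshelf 557 mm wide overall, 363 mm deep and 1715 mm tall. The two sides are 31 mm thick vertical panels. 5 horizontal shelves of 26 mm thickness span between the inner faces of the sides; the lowest shelf sits on the floor and shelves are stacked with a clear vertical gap of 363 mm between each pair.

The spool is on top of the table. The bookshelf is against the table's +x side, with their −y faces flush.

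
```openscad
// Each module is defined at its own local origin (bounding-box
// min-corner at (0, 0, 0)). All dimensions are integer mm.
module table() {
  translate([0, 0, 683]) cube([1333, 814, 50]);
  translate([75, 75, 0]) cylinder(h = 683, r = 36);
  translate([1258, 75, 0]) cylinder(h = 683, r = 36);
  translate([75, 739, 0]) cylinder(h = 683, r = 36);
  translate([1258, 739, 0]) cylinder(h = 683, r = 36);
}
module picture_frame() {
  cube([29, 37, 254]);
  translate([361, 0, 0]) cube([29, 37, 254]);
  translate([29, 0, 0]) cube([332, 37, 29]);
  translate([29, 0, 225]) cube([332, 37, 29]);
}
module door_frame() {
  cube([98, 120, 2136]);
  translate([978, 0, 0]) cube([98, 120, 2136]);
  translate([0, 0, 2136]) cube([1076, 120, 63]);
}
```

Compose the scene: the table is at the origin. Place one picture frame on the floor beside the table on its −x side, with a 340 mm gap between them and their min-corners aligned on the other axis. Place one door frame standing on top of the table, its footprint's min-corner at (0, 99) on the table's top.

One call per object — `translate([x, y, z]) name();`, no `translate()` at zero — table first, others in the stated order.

table();
translate([-730, 0, 0]) picture_frame();
translate([0, 99, 733]) door_frame();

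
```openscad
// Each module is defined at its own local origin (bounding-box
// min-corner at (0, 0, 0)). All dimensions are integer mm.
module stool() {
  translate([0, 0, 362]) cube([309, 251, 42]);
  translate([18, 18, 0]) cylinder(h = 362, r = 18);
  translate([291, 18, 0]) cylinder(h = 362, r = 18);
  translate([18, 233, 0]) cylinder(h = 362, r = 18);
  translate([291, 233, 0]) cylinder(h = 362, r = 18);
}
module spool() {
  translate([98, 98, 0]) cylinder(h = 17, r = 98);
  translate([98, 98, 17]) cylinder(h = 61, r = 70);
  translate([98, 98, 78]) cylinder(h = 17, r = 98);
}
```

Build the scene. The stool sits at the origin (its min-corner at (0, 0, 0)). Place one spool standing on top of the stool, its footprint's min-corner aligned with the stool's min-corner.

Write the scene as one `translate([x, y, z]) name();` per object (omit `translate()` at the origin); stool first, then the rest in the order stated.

stool();
translate([0, 0, 404]) spool();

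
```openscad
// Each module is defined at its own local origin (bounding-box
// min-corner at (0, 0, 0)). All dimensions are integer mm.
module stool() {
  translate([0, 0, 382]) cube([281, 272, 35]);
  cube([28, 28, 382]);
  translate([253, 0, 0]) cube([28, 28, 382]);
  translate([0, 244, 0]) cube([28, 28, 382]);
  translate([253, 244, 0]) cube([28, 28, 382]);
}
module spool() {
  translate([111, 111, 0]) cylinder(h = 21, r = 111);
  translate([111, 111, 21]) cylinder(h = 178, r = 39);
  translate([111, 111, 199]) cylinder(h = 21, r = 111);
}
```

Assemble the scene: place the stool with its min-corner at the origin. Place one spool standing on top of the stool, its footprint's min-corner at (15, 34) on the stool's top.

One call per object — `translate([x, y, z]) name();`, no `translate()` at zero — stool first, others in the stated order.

stool();
translate([15, 34, 417]) spool();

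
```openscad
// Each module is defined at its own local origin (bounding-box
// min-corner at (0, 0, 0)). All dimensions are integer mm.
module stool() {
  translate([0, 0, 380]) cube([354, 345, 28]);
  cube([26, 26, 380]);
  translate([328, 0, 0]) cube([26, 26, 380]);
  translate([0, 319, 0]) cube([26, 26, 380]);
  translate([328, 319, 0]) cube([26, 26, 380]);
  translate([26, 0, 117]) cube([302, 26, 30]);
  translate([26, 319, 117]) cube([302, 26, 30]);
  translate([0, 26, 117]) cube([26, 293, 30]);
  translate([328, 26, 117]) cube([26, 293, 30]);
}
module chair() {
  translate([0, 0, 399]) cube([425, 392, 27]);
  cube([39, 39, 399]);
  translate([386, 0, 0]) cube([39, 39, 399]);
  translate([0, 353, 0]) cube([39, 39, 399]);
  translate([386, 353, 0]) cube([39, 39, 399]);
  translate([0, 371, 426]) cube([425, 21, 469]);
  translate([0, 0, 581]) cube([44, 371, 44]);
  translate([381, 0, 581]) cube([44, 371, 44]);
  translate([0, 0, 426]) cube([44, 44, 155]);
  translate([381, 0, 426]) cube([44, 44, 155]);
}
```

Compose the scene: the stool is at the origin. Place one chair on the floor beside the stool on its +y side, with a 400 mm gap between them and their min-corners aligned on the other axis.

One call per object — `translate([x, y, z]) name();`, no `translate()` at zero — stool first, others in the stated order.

stool();
translate([0, 745, 0]) chair();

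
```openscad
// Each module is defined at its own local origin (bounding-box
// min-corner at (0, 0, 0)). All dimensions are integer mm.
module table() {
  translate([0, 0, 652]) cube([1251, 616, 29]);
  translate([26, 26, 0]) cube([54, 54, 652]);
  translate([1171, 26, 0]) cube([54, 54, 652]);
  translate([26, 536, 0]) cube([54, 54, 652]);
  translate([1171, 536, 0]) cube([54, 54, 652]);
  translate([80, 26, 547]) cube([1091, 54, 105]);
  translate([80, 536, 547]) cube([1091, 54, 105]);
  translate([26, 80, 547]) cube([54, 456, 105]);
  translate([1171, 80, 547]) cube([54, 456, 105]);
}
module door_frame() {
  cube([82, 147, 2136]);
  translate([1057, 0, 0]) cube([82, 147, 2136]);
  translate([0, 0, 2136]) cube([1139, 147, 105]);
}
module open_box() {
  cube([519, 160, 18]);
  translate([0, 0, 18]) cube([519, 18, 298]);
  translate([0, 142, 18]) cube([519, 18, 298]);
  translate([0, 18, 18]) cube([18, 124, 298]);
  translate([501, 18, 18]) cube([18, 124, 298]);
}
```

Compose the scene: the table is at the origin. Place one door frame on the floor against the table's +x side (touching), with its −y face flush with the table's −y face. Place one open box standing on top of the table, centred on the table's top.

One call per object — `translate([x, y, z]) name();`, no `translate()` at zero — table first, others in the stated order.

table();
translate([1251, 0, 0]) door_frame();
translate([366, 228, 681]) open_box();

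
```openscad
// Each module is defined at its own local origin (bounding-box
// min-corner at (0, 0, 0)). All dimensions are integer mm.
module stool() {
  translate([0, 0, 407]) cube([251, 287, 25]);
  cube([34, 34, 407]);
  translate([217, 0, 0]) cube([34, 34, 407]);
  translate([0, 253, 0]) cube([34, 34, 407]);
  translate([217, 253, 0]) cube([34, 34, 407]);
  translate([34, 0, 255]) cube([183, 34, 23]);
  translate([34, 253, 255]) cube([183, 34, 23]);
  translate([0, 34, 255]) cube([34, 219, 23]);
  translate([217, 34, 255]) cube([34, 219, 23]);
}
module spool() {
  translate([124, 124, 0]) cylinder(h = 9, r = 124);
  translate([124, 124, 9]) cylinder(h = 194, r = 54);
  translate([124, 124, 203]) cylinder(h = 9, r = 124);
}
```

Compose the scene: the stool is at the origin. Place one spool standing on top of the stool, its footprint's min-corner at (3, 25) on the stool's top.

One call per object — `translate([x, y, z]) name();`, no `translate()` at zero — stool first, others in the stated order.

stool();
translate([3, 25, 432]) spool();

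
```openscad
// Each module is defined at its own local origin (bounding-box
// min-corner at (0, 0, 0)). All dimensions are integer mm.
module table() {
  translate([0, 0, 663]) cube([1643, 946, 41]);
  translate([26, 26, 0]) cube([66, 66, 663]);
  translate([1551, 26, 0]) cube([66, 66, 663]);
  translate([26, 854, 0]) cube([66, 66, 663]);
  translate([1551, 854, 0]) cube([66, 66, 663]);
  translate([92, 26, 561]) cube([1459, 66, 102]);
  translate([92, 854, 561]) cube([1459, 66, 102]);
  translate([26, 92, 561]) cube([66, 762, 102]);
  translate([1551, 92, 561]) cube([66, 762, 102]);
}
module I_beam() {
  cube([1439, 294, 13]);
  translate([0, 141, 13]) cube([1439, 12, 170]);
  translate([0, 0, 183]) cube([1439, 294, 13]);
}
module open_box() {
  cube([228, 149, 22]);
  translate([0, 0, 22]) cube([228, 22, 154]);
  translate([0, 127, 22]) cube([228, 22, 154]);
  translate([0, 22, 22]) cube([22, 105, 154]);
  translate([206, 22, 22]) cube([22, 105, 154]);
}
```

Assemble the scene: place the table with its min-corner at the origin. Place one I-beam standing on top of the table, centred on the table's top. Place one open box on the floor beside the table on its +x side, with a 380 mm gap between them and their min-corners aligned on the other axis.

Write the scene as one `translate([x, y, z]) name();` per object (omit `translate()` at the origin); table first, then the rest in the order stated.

table();
translate([102, 326, 704]) I_beam();
translate([2023, 0, 0]) open_box();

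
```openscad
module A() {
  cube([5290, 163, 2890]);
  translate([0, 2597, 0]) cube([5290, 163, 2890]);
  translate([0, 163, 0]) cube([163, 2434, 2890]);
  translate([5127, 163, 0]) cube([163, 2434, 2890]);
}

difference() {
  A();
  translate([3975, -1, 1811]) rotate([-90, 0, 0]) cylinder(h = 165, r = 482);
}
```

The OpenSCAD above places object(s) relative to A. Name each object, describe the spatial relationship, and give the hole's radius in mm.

The subtracted cylinder has r = 482 mm.

A is a house frame. The house frame has a circular hole through its front wall. The hole's radius is 482 mm.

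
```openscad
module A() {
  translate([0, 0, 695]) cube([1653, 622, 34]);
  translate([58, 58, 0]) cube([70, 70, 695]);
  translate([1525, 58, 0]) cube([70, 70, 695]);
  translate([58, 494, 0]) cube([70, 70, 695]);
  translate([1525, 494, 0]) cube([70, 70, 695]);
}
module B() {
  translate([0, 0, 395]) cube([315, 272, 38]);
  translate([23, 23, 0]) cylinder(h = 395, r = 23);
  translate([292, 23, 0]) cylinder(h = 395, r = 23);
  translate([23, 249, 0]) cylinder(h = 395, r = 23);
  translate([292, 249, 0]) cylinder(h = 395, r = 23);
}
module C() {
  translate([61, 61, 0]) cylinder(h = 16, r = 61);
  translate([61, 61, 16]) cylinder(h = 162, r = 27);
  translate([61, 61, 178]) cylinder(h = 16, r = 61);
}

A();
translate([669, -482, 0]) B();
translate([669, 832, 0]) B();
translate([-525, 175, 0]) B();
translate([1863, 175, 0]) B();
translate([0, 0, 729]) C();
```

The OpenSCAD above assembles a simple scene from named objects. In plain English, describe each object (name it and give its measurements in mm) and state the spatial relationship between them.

A is a table with a 1653×622 mm rectangular top, 34 mm thick, top surface at z = 729 mm, supported by four 70×70 mm square legs, each inset 58 mm from the nearest pair of top edges, running from the floor.

B is a four-legged stool. The seat is a 315×272×38 mm slab whose top surface is at z = 433 mm; four round legs, each 46 mm in diameter, run from the floor (z = 0) to the underside of the seat, each leg's axis is inset half a diameter from the nearest pair of seat edges (so the leg's bounding box is flush with the corner).

C is a spool: two coaxial disc flanges of radius 61 mm and thickness 16 mm, joined by a core cylinder of radius 27 mm and height 162 mm. The lower flange rests on z = 0 and the three cylinders share a vertical axis.

Four stools sit around the table at the −y, +y, −x, +x sides. The spool is on top of the table.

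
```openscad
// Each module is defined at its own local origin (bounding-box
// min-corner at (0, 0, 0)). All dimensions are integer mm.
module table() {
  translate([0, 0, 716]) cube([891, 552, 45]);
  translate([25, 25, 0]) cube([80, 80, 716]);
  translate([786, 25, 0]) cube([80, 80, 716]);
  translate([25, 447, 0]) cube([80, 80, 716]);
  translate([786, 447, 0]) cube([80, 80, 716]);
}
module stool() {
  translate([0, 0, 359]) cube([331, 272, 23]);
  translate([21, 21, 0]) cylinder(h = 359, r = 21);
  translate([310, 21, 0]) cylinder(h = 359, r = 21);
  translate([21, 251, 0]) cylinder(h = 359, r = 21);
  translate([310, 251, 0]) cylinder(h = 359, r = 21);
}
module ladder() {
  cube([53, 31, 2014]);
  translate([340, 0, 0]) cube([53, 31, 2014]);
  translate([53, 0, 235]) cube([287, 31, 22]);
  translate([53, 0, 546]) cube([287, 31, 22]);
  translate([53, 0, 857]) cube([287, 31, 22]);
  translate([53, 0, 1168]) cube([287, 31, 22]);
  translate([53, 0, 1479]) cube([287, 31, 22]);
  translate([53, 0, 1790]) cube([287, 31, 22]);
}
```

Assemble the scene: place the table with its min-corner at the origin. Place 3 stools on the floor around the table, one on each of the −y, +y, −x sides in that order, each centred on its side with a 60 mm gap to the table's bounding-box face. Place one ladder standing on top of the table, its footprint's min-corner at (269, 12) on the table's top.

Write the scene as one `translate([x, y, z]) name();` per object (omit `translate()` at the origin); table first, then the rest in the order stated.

table();
translate([280, -332, 0]) stool();
translate([280, 612, 0]) stool();
translate([-391, 140, 0]) stool();
translate([269, 12, 761]) ladder();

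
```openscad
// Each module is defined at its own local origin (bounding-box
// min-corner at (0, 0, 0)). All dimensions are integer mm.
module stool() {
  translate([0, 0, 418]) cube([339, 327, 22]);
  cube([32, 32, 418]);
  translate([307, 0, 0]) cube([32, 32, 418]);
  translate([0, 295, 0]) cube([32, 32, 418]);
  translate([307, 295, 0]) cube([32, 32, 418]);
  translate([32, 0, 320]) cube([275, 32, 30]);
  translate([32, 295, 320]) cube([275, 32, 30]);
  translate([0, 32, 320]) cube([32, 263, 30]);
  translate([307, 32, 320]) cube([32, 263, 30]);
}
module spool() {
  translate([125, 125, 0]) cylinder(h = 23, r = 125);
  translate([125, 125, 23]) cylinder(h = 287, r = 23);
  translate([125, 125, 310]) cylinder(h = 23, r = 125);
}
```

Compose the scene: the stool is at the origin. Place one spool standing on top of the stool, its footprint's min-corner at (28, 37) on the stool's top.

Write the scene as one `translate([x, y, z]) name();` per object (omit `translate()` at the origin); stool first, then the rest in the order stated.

stool();
translate([28, 37, 440]) spool();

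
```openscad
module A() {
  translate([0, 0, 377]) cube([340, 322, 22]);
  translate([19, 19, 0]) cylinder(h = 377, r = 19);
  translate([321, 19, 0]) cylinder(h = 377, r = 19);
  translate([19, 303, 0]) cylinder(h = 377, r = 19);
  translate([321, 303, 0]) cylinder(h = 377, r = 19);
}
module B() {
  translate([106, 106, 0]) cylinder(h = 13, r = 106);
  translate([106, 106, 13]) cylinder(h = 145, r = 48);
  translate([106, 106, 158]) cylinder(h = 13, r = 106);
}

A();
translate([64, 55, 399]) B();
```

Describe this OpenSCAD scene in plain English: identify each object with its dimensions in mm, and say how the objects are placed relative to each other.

A is a four-legged stool. The seat is a 340×322×22 mm slab whose top surface is at z = 399 mm; four round legs, each 38 mm in diameter, run from the floor (z = 0) to the underside of the seat, each leg's axis is inset half a diameter from the nearest pair of seat edges (so the leg's bounding box is flush with the corner).

B is a spool: two coaxial disc flanges of radius 106 mm and thickness 13 mm, joined by a core cylinder of radius 48 mm and height 145 mm. The lower flange rests on z = 0 and the three cylinders share a vertical axis.

The spool is on top of the stool, centred.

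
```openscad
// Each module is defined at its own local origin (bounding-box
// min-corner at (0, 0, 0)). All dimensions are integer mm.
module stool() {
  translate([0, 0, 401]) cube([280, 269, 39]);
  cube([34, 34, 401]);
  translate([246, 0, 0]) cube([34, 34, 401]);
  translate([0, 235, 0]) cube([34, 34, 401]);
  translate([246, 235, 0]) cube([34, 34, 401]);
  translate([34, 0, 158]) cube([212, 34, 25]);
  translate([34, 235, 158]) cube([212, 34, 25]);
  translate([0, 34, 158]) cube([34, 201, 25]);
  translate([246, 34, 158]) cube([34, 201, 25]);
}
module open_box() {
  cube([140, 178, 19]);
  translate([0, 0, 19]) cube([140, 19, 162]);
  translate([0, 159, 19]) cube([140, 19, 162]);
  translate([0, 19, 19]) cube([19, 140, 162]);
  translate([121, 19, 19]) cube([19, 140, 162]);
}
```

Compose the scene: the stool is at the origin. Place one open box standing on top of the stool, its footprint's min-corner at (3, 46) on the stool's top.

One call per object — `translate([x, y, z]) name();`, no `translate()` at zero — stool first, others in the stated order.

stool();
translate([3, 46, 440]) open_box();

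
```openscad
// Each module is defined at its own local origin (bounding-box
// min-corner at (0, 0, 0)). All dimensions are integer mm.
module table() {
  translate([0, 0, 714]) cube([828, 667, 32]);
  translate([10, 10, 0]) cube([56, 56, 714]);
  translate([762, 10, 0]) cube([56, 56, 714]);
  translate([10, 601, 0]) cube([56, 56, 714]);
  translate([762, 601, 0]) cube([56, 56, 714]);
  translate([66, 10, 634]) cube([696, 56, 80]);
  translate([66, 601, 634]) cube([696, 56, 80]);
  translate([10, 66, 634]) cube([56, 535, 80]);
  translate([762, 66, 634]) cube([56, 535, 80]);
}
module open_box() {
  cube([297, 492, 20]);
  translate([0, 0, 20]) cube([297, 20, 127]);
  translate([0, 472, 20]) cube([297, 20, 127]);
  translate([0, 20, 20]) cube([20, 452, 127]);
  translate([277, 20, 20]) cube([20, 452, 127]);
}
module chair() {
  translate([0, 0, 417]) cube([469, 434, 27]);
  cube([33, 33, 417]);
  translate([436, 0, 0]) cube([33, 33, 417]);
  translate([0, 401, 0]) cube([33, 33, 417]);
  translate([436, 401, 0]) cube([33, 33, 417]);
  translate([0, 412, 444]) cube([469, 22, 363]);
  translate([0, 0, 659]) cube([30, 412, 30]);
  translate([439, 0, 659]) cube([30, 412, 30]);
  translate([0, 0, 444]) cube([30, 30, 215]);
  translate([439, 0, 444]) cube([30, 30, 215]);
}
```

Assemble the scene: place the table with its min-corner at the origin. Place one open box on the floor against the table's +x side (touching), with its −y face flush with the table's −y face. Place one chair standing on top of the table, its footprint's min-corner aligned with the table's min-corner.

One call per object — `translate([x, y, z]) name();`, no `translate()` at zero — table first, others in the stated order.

table();
translate([828, 0, 0]) open_box();
translate([0, 0, 746]) chair();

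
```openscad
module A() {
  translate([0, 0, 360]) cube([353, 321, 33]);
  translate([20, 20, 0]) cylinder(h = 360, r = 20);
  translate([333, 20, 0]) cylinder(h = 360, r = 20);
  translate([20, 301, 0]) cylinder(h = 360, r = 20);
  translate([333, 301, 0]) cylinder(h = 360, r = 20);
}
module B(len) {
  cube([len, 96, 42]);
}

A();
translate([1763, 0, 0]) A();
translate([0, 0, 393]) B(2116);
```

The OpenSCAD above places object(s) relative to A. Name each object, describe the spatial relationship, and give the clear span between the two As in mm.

A is a stool. B is a beam. A beam spans the tops of two stools. The clear span between the two stools is 1410 mm.

Second stool starts at x = 1763; first ends at x = 353; clear span = 1763 − 353 = 1410 mm.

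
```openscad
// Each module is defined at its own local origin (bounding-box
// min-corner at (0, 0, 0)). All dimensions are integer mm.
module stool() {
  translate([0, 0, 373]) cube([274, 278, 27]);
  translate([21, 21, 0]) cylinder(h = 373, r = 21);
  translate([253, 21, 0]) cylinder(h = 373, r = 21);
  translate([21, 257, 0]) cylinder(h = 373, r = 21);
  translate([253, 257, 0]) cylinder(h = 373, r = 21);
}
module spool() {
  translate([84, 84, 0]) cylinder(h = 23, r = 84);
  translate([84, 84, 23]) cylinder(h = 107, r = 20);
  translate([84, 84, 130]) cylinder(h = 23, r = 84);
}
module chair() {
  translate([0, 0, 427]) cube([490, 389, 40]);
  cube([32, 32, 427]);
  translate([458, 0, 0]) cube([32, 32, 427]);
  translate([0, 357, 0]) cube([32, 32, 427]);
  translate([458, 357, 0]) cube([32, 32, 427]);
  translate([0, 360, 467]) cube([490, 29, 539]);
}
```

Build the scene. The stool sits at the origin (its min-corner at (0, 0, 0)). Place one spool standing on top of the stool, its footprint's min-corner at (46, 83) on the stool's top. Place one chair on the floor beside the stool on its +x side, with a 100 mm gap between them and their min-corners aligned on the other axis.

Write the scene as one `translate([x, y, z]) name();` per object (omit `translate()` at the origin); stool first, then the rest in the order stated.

stool();
translate([46, 83, 400]) spool();
translate([374, 0, 0]) chair();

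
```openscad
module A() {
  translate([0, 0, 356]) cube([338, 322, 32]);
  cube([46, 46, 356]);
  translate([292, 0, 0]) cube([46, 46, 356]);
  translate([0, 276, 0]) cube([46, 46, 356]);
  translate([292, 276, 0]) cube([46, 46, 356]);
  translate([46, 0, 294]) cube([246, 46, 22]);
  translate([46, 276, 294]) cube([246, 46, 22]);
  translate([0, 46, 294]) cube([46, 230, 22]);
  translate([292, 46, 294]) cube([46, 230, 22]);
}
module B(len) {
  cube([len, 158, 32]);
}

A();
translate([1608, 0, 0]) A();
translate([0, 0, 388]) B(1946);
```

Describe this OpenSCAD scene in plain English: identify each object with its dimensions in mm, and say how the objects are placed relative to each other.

A is a four-legged stool. The seat is a 338×322×32 mm slab whose top surface is at z = 388 mm; four square legs, each 46×46 mm in cross-section, run from the floor (z = 0) to the underside of the seat, each flush with a corner of the seat. Four stretchers, 46 mm wide and 22 mm tall, connect adjacent legs with their undersides at z = 294 mm, each running between the inner faces of the legs it joins and aligned with the legs' outer faces on the other axis.

B is a rectangular beam 1946 mm long (x), 158 mm deep (y), 32 mm thick (z).

The beam spans the tops of two stools placed 1270 mm apart, resting at z = 388 mm.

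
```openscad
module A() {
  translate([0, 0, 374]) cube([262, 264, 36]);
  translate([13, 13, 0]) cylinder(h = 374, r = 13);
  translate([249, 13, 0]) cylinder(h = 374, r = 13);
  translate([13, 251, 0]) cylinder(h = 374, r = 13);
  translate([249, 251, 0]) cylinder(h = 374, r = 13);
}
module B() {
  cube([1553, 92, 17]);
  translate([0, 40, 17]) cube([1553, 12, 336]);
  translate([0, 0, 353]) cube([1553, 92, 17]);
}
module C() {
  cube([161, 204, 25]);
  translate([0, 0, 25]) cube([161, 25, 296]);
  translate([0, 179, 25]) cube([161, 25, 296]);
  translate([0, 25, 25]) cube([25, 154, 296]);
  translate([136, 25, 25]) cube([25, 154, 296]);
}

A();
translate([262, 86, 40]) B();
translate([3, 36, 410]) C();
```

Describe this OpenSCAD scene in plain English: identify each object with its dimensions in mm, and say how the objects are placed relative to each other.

A is a simple wooden stool: a rectangular seat 262 mm (x) by 264 mm (y), 36 mm thick, top face at z = 410 mm, on four round legs, each 26 mm in diameter. The legs rest on z = 0, each leg's axis is inset half a diameter from the nearest pair of seat edges (so the leg's bounding box is flush with the corner).

B is an I-beam lying along x, 1553 mm long. Overall section height 370 mm. Two flanges 92 mm wide (y) and 17 mm thick, one on the floor and one at the top; a web 12 mm thick runs between them, centred on the flange width.

C is an open-topped rectangular box: outside dimensions 161×204×321 mm, with a uniform wall and base thickness of 25 mm. The base is a full 161×204 slab on the floor; four walls sit on top of the base. The front and back walls (the −y and +y sides) span the full width; the two side walls fit between them.

The I-beam is beside the stool with their tops flush at z = 410. The open box is on top of the stool.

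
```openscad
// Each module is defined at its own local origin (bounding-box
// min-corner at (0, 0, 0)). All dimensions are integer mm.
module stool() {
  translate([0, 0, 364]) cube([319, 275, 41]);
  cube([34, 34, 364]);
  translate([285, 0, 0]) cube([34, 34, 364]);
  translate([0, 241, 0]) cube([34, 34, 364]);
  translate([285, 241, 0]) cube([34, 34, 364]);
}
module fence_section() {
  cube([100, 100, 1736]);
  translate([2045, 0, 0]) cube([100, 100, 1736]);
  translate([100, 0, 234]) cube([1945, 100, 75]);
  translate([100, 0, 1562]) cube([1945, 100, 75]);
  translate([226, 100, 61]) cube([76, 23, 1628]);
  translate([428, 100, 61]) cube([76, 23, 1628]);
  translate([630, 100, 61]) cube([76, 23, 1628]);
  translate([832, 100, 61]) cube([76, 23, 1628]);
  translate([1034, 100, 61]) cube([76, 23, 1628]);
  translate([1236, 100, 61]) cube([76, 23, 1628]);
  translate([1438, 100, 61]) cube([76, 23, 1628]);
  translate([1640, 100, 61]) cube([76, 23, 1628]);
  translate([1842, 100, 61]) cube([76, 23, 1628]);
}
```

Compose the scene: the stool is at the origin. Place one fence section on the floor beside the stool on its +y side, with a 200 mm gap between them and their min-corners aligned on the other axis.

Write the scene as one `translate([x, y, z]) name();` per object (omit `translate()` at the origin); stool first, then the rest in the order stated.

stool();
translate([0, 475, 0]) fence_section();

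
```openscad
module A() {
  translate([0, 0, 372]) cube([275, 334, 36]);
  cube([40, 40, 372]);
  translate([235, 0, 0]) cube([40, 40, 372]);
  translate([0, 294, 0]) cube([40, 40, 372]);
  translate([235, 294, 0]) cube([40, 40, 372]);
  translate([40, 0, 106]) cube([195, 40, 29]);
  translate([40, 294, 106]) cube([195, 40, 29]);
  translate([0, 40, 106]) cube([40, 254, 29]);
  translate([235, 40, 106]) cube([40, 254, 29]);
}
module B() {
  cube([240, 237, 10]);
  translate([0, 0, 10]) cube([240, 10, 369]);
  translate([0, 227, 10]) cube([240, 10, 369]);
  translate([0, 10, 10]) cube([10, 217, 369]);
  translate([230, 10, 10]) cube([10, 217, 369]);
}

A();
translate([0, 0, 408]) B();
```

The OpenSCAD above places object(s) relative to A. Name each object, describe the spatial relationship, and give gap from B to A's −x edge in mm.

The open box's min-x is at 0; the stool's min-x is 0; gap = 0 mm.

A is a stool. B is an open box. The open box is on top of the stool. The gap from the open box to the stool's −x edge is 0 mm.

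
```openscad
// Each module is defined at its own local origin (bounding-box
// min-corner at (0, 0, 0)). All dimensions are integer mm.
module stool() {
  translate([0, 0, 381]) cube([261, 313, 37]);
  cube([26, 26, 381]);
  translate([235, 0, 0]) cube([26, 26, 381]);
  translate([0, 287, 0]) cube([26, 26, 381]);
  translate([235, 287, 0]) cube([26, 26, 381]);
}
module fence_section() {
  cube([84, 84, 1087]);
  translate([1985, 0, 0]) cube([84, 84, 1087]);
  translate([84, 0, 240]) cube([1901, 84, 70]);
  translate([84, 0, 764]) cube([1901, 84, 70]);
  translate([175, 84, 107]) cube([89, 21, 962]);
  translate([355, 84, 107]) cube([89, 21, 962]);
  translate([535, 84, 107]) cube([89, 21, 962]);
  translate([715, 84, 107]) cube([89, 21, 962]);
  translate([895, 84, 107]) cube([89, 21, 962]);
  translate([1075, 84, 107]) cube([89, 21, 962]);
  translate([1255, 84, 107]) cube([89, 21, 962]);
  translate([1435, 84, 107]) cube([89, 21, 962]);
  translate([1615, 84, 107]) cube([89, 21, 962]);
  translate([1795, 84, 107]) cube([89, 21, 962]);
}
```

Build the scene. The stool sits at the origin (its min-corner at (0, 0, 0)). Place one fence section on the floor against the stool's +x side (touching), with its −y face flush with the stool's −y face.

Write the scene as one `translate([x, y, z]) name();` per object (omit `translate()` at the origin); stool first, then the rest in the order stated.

stool();
translate([261, 0, 0]) fence_section();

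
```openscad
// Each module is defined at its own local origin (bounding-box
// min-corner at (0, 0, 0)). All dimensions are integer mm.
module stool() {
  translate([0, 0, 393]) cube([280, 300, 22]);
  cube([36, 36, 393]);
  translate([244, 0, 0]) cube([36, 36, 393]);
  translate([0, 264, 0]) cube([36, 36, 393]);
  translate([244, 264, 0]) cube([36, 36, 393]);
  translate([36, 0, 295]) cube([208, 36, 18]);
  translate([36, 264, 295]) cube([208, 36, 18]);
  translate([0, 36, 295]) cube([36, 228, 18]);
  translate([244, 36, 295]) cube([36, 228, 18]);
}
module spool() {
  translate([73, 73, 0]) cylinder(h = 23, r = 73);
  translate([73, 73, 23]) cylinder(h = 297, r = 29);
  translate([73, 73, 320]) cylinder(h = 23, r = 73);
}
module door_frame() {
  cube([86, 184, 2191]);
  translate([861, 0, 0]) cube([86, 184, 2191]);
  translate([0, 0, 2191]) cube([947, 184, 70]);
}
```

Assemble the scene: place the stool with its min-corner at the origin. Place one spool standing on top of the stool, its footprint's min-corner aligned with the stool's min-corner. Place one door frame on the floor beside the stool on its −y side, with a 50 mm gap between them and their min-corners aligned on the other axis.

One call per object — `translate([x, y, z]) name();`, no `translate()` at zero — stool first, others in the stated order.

stool();
translate([0, 0, 415]) spool();
translate([0, -234, 0]) door_frame();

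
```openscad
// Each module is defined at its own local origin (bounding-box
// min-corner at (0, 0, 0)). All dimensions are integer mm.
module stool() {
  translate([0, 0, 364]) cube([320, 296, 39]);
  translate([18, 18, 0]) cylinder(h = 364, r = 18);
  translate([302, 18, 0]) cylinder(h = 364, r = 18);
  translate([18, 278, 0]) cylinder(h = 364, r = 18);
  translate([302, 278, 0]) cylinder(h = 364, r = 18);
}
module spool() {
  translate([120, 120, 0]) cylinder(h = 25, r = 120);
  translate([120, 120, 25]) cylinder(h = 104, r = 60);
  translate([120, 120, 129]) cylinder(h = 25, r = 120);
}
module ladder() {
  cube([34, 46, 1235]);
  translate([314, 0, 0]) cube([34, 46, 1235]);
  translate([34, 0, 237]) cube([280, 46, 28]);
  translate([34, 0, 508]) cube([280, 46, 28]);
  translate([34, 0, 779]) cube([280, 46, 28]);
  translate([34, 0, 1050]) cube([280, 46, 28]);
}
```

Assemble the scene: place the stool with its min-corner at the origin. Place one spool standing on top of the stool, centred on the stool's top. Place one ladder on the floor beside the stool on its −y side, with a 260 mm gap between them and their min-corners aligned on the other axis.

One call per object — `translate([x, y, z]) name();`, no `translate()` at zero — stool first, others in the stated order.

stool();
translate([40, 28, 403]) spool();
translate([0, -306, 0]) ladder();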